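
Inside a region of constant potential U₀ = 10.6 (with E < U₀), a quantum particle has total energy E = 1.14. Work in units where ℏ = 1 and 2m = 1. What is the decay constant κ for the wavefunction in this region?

Since E < U₀ the TISE in this region is ψ'' = κ²ψ with κ = √(2m(U₀ − E))/ℏ.
κ = √(2 × 0.5 × 9.46) = 3.076.

κ = 3.08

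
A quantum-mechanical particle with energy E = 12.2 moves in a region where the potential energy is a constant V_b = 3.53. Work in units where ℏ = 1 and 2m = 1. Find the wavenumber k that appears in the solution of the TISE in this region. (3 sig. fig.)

k = 2.94

With E > V_b the solution is oscillatory, ψ ∝ e^{±ikx} with k = √(2m(E − V_b))/ℏ.
k = √(2 × 0.5 × 8.67) = 2.944.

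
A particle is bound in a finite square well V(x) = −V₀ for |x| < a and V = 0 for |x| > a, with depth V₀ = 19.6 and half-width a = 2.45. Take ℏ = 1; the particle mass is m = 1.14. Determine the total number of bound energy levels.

N = 11

The dimensionless depth is z₀ = a√(2mV₀)/ℏ = 2.45 × √(44.69) = 16.38.
A new bound state (alternating even/odd) appears each time z₀ passes a multiple of π/2, so N = ⌊2z₀/π⌋ + 1 = ⌊10.43⌋ + 1 = 11.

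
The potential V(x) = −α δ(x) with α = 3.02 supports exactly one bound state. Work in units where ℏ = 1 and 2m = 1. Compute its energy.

E = -2.28

The bound state is ψ(x) = √κ e^{−κ|x|}. The derivative jump ψ'(0⁺) − ψ'(0⁻) = −(2mα/ℏ²)ψ(0) fixes κ = mα/ℏ² = 1.510.
Then E = −ℏ²κ²/(2m) = −mα²/(2ℏ²) = -2.280.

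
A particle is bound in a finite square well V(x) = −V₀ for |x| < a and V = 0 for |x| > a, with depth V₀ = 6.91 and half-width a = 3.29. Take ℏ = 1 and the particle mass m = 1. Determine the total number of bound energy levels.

N = 8

Define the well-strength parameter z₀ = (a/ℏ)√(2mV₀) = 3.29 × √(2·1·6.91) = 12.23.
A new bound state (alternating even/odd) appears each time z₀ passes a multiple of π/2, so N = ⌊2z₀/π⌋ + 1 = ⌊7.786⌋ + 1 = 8.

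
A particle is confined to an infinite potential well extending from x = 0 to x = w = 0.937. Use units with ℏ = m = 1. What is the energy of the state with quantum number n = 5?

Requiring ψ(0) = ψ(w) = 0 quantises k = nπ/w, hence E_n = ℏ²k²/2m = n²π²ℏ²/(2mw²).
E_5 = 5² × π² / (2 × 1 × 0.937²) = 140.5.

E = 141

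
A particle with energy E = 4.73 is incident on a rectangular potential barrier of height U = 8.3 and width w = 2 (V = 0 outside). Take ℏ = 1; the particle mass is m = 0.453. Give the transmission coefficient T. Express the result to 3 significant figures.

Since E < U the interior solution is evanescent with decay constant κ = √(2m(U − E))/ℏ = 1.798.
κw = 3.597, sinh(κw) = 18.23.
The exact tunnelling result is T⁻¹ = 1 + U² sinh²(κw) / [4E(U − E)] = 339.9, so T = 0.00294.

T = 0.00294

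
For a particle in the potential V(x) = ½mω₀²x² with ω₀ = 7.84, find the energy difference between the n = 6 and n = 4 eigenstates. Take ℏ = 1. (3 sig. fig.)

ΔE = 15.7

E_n = ℏω₀(n + ½), so ΔE = (6 − 4) ℏω₀ = 2 × 7.84 = 15.68.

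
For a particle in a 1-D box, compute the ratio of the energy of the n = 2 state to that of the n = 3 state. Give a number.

0.444444

Since E_n ∝ n², the ratio is (2/3)² = 0.444444.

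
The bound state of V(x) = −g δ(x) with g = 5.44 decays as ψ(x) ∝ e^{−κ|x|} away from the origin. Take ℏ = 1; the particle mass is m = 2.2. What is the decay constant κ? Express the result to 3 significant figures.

κ = 12.0

Integrate −(ℏ²/2m)ψ'' − gδ(x)ψ = Eψ from −ε to +ε: the ψ'' term gives ψ'(0⁺) − ψ'(0⁻) and the δ term gives −(2mg/ℏ²)ψ(0).
With ψ ∝ e^{−κ|x|} this yields −2κ = −2mg/ℏ², so κ = mg/ℏ² = 11.97.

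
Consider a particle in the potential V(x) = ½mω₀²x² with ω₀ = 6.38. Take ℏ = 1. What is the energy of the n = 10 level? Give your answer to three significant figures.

Using E_n = (n + ½)ℏω₀: E_10 = 10.5 × 6.38 = 66.99.

E = 67.0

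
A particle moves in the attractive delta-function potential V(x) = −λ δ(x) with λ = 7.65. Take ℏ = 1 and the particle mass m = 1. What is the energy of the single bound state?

E = -29.3

For x ≠ 0 the bound state is ψ ∝ e^{−κ|x|}; integrating the TISE across the delta gives the cusp condition 2κ = 2mλ/ℏ², so κ = 7.650.
Then E = −ℏ²κ²/(2m) = −mλ²/(2ℏ²) = -29.26.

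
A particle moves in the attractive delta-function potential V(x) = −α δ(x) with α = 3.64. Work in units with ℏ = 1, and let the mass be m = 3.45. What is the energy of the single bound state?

E = -22.9

The bound state is ψ(x) = √κ e^{−κ|x|}. The derivative jump ψ'(0⁺) − ψ'(0⁻) = −(2mα/ℏ²)ψ(0) fixes κ = mα/ℏ² = 12.56.
Then E = −ℏ²κ²/(2m) = −mα²/(2ℏ²) = -22.86.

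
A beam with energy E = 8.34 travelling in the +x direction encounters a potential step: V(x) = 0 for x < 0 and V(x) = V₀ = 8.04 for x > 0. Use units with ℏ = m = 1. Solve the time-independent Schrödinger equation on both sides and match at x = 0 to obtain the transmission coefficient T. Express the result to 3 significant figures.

The wavenumbers are k₁ = √(2mE)/ℏ = 4.084 on the left and k₂ = √(2m(E − V₀))/ℏ = 0.7746 on the right.
Matching ψ and ψ′ at x = 0 gives r = (k₁ − k₂)/(k₁ + k₂), so R = r² = 0.4640 and T = 1 − R = 0.5360.

T = 0.536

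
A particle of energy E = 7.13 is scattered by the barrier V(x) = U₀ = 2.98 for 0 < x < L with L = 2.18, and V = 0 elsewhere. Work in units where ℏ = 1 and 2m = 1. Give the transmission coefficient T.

Above the barrier the interior wavenumber is k₂ = √(2m(E − U₀))/ℏ = 2.037, giving phase k₂L = 4.441.
Matching at both interfaces gives T⁻¹ = 1 + U₀² sin²(k₂L) / [4E(E − U₀)] = 1.070, hence T = 0.935.

T = 0.935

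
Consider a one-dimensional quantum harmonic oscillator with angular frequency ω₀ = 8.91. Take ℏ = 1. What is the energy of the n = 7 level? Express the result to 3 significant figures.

The oscillator eigenvalues are E_n = ℏω₀(n + ½), so E_7 = 8.91 × 7.5 = 66.83.

E = 66.8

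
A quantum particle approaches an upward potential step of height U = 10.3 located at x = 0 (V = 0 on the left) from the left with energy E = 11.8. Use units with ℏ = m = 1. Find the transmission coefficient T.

On each side the TISE gives plane waves with k = √(2m(E − V))/ℏ: k₁ = √(2·1·11.8) = 4.858, k₂ = √(2·1·1.5) = 1.732.
Continuity of ψ and ψ′ at the step yields the reflection amplitude r = (k₁ − k₂)/(k₁ + k₂) = 0.4743; thus R = |r|² = 0.2250, T = 0.7750.

T = 0.775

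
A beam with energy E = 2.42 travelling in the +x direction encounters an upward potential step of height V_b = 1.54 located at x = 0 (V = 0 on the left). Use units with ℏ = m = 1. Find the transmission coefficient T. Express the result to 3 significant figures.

On each side the TISE gives plane waves with k = √(2m(E − V))/ℏ: k₁ = √(2·1·2.42) = 2.200, k₂ = √(2·1·0.88) = 1.327.
Matching ψ and ψ′ at x = 0 gives r = (k₁ − k₂)/(k₁ + k₂), so R = r² = 0.06133 and T = 1 − R = 0.9387.

T = 0.939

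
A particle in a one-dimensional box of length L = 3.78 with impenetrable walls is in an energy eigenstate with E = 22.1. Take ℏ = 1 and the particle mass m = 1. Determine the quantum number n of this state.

n = 8

From E_n = n²π²ℏ²/(2mL²) invert to n = √(2mL²E)/(πℏ).
n = (3.78/π) × √(2 × 1 × 22.1) = 7.999 → n = 8.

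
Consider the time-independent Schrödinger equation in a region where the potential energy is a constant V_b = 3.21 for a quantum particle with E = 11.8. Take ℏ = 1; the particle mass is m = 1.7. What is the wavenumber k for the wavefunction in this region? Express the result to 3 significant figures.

With E > V_b the solution is oscillatory, ψ ∝ e^{±ikx} with k = √(2m(E − V_b))/ℏ.
k = √(2 × 1.7 × 8.59) = 5.404.

k = 5.40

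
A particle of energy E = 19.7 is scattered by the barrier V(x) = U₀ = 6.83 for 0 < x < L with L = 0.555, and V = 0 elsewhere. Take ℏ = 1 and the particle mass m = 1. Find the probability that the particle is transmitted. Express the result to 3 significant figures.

T = 0.995

Above the barrier the interior wavenumber is k₂ = √(2m(E − U₀))/ℏ = 5.073, giving phase k₂L = 2.816.
T = [1 + U₀² sin²(k₂L) / (4E(E − U₀))]⁻¹ = 1/1.005 = 0.995.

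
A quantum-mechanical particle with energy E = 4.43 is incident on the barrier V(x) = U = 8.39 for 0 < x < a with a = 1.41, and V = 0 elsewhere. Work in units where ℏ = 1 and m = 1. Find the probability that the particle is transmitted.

T = 0.00142

E < U: inside the barrier ψ ∝ e^{±κx} with κ = √(2m(U − E))/ℏ = 2.814.
κa = 3.968, sinh(κa) = 26.43.
The exact tunnelling result is T⁻¹ = 1 + U² sinh²(κa) / [4E(U − E)] = 701.9, so T = 0.00142.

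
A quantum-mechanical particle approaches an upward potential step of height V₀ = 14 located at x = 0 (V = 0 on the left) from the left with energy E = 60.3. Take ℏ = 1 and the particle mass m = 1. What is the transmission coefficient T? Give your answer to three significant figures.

The wavenumbers are k₁ = √(2mE)/ℏ = 10.98 on the left and k₂ = √(2m(E − V₀))/ℏ = 9.623 on the right.
Matching ψ and ψ′ at x = 0 gives r = (k₁ − k₂)/(k₁ + k₂), so R = r² = 0.004350 and T = 1 − R = 0.9957.

T = 0.996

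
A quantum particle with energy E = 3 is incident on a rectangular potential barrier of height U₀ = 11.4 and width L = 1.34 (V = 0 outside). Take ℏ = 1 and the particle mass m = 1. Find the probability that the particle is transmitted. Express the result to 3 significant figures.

T = 0.0000526

E < U₀: inside the barrier ψ ∝ e^{±κx} with κ = √(2m(U₀ − E))/ℏ = 4.099.
κL = 5.492, sinh(κL) = 121.4.
The exact tunnelling result is T⁻¹ = 1 + U₀² sinh²(κL) / [4E(U₀ − E)] = 19010, so T = 0.0000526.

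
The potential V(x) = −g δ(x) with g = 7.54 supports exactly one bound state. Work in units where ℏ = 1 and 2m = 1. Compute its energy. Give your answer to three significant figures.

For x ≠ 0 the bound state is ψ ∝ e^{−κ|x|}; integrating the TISE across the delta gives the cusp condition 2κ = 2mg/ℏ², so κ = 3.770.
Then E = −ℏ²κ²/(2m) = −mg²/(2ℏ²) = -14.21.

E = -14.2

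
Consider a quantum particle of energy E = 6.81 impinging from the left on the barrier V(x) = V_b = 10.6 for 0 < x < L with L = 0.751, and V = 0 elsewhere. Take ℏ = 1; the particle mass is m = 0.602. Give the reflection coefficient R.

R = 0.861

Since E < V_b the interior solution is evanescent with decay constant κ = √(2m(V_b − E))/ℏ = 2.136.
κL = 1.604, sinh(κL) = 2.387.
The exact tunnelling result is T⁻¹ = 1 + V_b² sinh²(κL) / [4E(V_b − E)] = 7.199, so T = 0.139.
R = 1 − T = 0.861.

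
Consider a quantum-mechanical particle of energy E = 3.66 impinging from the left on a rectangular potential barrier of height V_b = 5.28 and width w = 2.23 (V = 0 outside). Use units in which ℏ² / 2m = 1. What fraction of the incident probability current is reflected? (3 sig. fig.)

Since E < V_b the interior solution is evanescent with decay constant κ = √(2m(V_b − E))/ℏ = 1.273.
κw = 2.838, sinh(κw) = 8.514.
The exact tunnelling result is T⁻¹ = 1 + V_b² sinh²(κw) / [4E(V_b − E)] = 86.21, so T = 0.0116.
R = 1 − T = 0.988.

R = 0.988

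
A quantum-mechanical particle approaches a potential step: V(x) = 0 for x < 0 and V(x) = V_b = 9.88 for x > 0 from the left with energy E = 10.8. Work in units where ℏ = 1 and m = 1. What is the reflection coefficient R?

R = 0.300

On each side the TISE gives plane waves with k = √(2m(E − V))/ℏ: k₁ = √(2·1·10.8) = 4.648, k₂ = √(2·1·0.92) = 1.356.
Matching ψ and ψ′ at x = 0 gives r = (k₁ − k₂)/(k₁ + k₂), so R = r² = 0.3005 and T = 1 − R = 0.6995.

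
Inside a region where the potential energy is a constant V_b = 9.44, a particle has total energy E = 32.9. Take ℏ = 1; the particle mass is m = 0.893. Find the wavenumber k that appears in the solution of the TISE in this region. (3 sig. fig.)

With E > V_b the solution is oscillatory, ψ ∝ e^{±ikx} with k = √(2m(E − V_b))/ℏ.
k = √(2 × 0.893 × 23.46) = 6.473.

k = 6.47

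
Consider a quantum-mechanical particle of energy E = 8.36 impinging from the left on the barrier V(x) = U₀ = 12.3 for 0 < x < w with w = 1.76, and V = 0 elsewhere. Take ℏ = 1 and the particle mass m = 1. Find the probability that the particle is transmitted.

Since E < U₀ the interior solution is evanescent with decay constant κ = √(2m(U₀ − E))/ℏ = 2.807.
κw = 4.941, sinh(κw) = 69.92.
The exact tunnelling result is T⁻¹ = 1 + U₀² sinh²(κw) / [4E(U₀ − E)] = 5615, so T = 0.000178.

T = 0.000178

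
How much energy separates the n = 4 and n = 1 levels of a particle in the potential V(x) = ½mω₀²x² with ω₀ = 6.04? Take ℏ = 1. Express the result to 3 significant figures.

ΔE = 18.1

E_n = ℏω₀(n + ½), so ΔE = (4 − 1) ℏω₀ = 3 × 6.04 = 18.12.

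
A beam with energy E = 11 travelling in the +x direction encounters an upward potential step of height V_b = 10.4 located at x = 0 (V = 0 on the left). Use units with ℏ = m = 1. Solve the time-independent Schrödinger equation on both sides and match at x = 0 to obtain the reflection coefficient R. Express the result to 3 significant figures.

On each side the TISE gives plane waves with k = √(2m(E − V))/ℏ: k₁ = √(2·1·11) = 4.690, k₂ = √(2·1·0.6) = 1.095.
Continuity of ψ and ψ′ at the step yields the reflection amplitude r = (k₁ − k₂)/(k₁ + k₂) = 0.6213; thus R = |r|² = 0.3861, T = 0.6139.

R = 0.386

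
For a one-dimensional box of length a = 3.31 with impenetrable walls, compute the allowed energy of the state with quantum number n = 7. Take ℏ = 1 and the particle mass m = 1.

Requiring ψ(0) = ψ(a) = 0 quantises k = nπ/a, hence E_n = ℏ²k²/2m = n²π²ℏ²/(2ma²).
E_7 = 7² × π² / (2 × 1 × 3.31²) = 22.07.

E = 22.1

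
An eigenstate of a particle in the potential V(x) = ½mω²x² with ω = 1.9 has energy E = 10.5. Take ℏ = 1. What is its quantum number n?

n = 5

E_n = ℏω(n + ½) ⇒ n = E/(ℏω) − ½ = 10.5/1.9 − 0.5 = 5.026 → n = 5.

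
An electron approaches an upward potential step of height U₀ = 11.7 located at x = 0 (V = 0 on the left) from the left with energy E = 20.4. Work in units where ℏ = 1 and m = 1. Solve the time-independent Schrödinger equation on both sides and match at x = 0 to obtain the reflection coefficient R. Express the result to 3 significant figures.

R = 0.0441

On each side the TISE gives plane waves with k = √(2m(E − V))/ℏ: k₁ = √(2·1·20.4) = 6.387, k₂ = √(2·1·8.7) = 4.171.
Matching ψ and ψ′ at x = 0 gives r = (k₁ − k₂)/(k₁ + k₂), so R = r² = 0.04405 and T = 1 − R = 0.9559.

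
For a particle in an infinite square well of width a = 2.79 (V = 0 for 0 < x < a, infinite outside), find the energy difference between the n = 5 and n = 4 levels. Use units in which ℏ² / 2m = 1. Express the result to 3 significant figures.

ΔE = 11.4

E_n = n²π²ℏ²/(2ma²), so ΔE = (5² − 4²) π²ℏ²/(2ma²).
ΔE = 9 × π² / (2 × 0.5 × 2.79²) = 11.41.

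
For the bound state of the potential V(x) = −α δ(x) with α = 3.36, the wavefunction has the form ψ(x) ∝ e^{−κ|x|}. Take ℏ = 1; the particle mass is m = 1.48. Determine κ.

κ = 4.97

Integrating the TISE across x = 0 gives the cusp condition ψ'(0⁺) − ψ'(0⁻) = −(2mα/ℏ²)ψ(0).
With ψ ∝ e^{−κ|x|} this yields −2κ = −2mα/ℏ², so κ = mα/ℏ² = 4.973.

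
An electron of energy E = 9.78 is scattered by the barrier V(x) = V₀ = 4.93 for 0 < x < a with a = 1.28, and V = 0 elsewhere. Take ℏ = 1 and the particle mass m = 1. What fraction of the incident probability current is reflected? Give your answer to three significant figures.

R = 0.0669

Above the barrier the interior wavenumber is k₂ = √(2m(E − V₀))/ℏ = 3.114, giving phase k₂a = 3.987.
T = [1 + V₀² sin²(k₂a) / (4E(E − V₀))]⁻¹ = 1/1.072 = 0.933.
R = 1 − T = 0.0669.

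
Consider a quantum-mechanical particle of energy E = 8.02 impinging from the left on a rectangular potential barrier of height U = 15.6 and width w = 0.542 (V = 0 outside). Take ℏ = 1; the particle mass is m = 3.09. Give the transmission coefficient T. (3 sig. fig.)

T = 0.00239

Since E < U the interior solution is evanescent with decay constant κ = √(2m(U − E))/ℏ = 6.844.
κw = 3.710, sinh(κw) = 20.41.
The exact tunnelling result is T⁻¹ = 1 + U² sinh²(κw) / [4E(U − E)] = 417.8, so T = 0.00239.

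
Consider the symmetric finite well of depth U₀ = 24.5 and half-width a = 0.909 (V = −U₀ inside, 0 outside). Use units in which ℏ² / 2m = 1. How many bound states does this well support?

N = 3

Define the well-strength parameter z₀ = (a/ℏ)√(2mU₀) = 0.909 × √(2·0.5·24.5) = 4.499.
The even/odd transcendental equations gain one root per π/2 in z₀, giving N = 1 + ⌊2z₀/π⌋ = 1 + ⌊2.864⌋ = 3.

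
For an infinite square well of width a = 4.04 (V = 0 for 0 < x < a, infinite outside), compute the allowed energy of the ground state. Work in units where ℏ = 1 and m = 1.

The infinite-well eigenfunctions ψ_n = √(2/a) sin(nπx/a) vanish at both walls, giving E_n = n²π²ℏ²/(2ma²).
E_1 = 1² × π² / (2 × 1 × 4.04²) = 0.3023.

E = 0.302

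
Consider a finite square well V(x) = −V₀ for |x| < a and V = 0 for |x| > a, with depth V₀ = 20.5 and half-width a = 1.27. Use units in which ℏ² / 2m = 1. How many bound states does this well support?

Define the well-strength parameter z₀ = (a/ℏ)√(2mV₀) = 1.27 × √(2·0.5·20.5) = 5.750.
A new bound state (alternating even/odd) appears each time z₀ passes a multiple of π/2, so N = ⌊2z₀/π⌋ + 1 = ⌊3.661⌋ + 1 = 4.

N = 4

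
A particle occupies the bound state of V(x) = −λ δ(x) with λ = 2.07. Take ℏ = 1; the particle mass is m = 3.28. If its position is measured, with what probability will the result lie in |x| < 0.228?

The normalised bound state is ψ = √κ e^{−κ|x|} with κ = mλ/ℏ² = 6.790.
P(|x| < d) = ∫_{−d}^{d} κ e^{−2κ|x|} dx = 1 − e^{−2κd} = 1 − e^{−3.096} = 0.9548.

P = 0.955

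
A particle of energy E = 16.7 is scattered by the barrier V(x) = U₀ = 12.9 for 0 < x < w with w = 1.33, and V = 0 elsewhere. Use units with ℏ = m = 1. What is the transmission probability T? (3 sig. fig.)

Above the barrier the interior wavenumber is k₂ = √(2m(E − U₀))/ℏ = 2.757, giving phase k₂w = 3.667.
Matching at both interfaces gives T⁻¹ = 1 + U₀² sin²(k₂w) / [4E(E − U₀)] = 1.165, hence T = 0.859.

T = 0.859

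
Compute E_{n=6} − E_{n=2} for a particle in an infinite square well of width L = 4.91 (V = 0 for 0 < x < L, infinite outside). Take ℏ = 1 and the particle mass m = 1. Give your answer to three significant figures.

ΔE = 6.55

E_n = n²π²ℏ²/(2mL²), so ΔE = (6² − 2²) π²ℏ²/(2mL²).
ΔE = 32 × π² / (2 × 1 × 4.91²) = 6.550.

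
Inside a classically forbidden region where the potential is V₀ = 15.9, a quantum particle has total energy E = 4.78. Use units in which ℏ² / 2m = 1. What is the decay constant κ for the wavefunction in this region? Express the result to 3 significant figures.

Since E < V₀ the TISE in this region is ψ'' = κ²ψ with κ = √(2m(V₀ − E))/ℏ.
κ = √(2 × 0.5 × 11.12) = 3.335.

κ = 3.33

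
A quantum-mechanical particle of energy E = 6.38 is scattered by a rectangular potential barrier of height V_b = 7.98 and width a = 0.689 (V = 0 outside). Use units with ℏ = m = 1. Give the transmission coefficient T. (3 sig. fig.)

Since E < V_b the interior solution is evanescent with decay constant κ = √(2m(V_b − E))/ℏ = 1.789.
κa = 1.233, sinh(κa) = 1.569.
Matching ψ, ψ′ at both faces gives T = [1 + V_b² sinh²(κa) / (4E(V_b − E))]⁻¹ = 1/4.840 = 0.207.

T = 0.207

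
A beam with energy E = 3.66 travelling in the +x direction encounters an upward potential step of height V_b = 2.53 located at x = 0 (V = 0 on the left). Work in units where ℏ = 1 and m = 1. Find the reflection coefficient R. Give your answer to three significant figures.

The wavenumbers are k₁ = √(2mE)/ℏ = 2.706 on the left and k₂ = √(2m(E − V_b))/ℏ = 1.503 on the right.
Matching ψ and ψ′ at x = 0 gives r = (k₁ − k₂)/(k₁ + k₂), so R = r² = 0.08159 and T = 1 − R = 0.9184.

R = 0.0816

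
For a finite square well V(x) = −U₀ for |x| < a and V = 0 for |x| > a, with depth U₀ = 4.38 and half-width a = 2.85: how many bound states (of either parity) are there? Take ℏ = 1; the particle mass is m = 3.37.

Define the well-strength parameter z₀ = (a/ℏ)√(2mU₀) = 2.85 × √(2·3.37·4.38) = 15.49.
A new bound state (alternating even/odd) appears each time z₀ passes a multiple of π/2, so N = ⌊2z₀/π⌋ + 1 = ⌊9.858⌋ + 1 = 10.

N = 10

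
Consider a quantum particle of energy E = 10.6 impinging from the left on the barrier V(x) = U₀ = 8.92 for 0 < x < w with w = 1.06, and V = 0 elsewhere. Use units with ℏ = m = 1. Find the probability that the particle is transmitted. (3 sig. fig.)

T = 0.508

E > U₀: inside the barrier k₂ = √(2m(E − U₀))/ℏ = 1.833, k₂w = 1.943.
Matching at both interfaces gives T⁻¹ = 1 + U₀² sin²(k₂w) / [4E(E − U₀)] = 1.969, hence T = 0.508.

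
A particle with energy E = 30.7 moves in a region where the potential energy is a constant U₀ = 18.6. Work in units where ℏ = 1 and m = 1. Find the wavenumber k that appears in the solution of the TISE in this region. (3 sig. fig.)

k = 4.92

With E > U₀ the solution is oscillatory, ψ ∝ e^{±ikx} with k = √(2m(E − U₀))/ℏ.
k = √(2 × 1 × 12.1) = 4.919.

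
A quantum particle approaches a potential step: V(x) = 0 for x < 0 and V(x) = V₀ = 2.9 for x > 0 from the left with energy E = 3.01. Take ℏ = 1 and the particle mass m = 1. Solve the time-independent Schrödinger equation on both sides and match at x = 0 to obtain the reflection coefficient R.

R = 0.461

The wavenumbers are k₁ = √(2mE)/ℏ = 2.454 on the left and k₂ = √(2m(E − V₀))/ℏ = 0.4690 on the right.
Matching ψ and ψ′ at x = 0 gives r = (k₁ − k₂)/(k₁ + k₂), so R = r² = 0.4611 and T = 1 − R = 0.5389.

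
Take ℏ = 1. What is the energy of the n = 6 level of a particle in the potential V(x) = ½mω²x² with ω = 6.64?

The oscillator eigenvalues are E_n = ℏω(n + ½), so E_6 = 6.64 × 6.5 = 43.16.

E = 43.2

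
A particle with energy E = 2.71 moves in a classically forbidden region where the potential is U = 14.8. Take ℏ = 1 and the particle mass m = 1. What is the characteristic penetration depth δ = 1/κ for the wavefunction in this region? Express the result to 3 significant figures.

δ = 0.203

Since E < U the TISE in this region is ψ'' = κ²ψ with κ = √(2m(U − E))/ℏ.
κ = √(2 × 1 × 12.09) = 4.917. The penetration depth is δ = 1/κ = 0.203.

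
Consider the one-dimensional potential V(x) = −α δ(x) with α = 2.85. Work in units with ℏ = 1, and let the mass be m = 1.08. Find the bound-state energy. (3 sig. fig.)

E = -4.39

The bound state is ψ(x) = √κ e^{−κ|x|}. The derivative jump ψ'(0⁺) − ψ'(0⁻) = −(2mα/ℏ²)ψ(0) fixes κ = mα/ℏ² = 3.078.
Then E = −ℏ²κ²/(2m) = −mα²/(2ℏ²) = -4.386.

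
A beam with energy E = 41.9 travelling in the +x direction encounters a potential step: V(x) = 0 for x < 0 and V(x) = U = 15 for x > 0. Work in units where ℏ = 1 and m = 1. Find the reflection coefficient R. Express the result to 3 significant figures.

R = 0.0122

On each side the TISE gives plane waves with k = √(2m(E − V))/ℏ: k₁ = √(2·1·41.9) = 9.154, k₂ = √(2·1·26.9) = 7.335.
Matching ψ and ψ′ at x = 0 gives r = (k₁ − k₂)/(k₁ + k₂), so R = r² = 0.01217 and T = 1 − R = 0.9878.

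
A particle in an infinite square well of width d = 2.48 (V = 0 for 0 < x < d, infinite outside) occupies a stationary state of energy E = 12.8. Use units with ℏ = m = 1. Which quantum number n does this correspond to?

n = 4

For an infinite well E_n = n²π²ℏ²/(2md²), so n = (d/πℏ)√(2mE).
n = (2.48/π) × √(2 × 1 × 12.8) = 3.994 → n = 4.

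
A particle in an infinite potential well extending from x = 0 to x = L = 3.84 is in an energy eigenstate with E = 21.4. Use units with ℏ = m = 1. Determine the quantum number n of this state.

From E_n = n²π²ℏ²/(2mL²) invert to n = √(2mL²E)/(πℏ).
n = (3.84/π) × √(2 × 1 × 21.4) = 7.997 → n = 8.

n = 8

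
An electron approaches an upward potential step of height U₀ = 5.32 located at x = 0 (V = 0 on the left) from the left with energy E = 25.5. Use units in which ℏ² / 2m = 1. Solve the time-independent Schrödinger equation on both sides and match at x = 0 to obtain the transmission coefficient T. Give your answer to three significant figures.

T = 0.997

On each side the TISE gives plane waves with k = √(2m(E − V))/ℏ: k₁ = √(2·½·25.5) = 5.050, k₂ = √(2·½·20.18) = 4.492.
Matching ψ and ψ′ at x = 0 gives r = (k₁ − k₂)/(k₁ + k₂), so R = r² = 0.003414 and T = 1 − R = 0.9966.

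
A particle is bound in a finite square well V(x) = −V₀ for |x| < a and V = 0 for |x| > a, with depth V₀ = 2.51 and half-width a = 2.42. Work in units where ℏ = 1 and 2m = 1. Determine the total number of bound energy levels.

Define the well-strength parameter z₀ = (a/ℏ)√(2mV₀) = 2.42 × √(2·0.5·2.51) = 3.834.
A new bound state (alternating even/odd) appears each time z₀ passes a multiple of π/2, so N = ⌊2z₀/π⌋ + 1 = ⌊2.441⌋ + 1 = 3.

N = 3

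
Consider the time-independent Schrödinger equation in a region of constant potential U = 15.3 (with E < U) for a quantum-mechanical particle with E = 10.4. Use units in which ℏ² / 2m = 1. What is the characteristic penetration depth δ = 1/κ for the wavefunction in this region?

δ = 0.452

Since E < U the TISE in this region is ψ'' = κ²ψ with κ = √(2m(U − E))/ℏ.
κ = √(2 × 0.5 × 4.9) = 2.214. The penetration depth is δ = 1/κ = 0.452.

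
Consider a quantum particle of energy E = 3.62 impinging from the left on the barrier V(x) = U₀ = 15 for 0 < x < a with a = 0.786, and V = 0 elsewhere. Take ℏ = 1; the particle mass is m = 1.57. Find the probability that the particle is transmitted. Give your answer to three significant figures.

Since E < U₀ the interior solution is evanescent with decay constant κ = √(2m(U₀ − E))/ℏ = 5.978.
κa = 4.698, sinh(κa) = 54.89.
The exact tunnelling result is T⁻¹ = 1 + U₀² sinh²(κa) / [4E(U₀ − E)] = 4114, so T = 0.000243.

T = 0.000243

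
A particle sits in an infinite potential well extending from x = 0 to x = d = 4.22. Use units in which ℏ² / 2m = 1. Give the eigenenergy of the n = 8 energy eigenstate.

The infinite-well eigenfunctions ψ_n = √(2/d) sin(nπx/d) vanish at both walls, giving E_n = n²π²ℏ²/(2md²).
E_8 = 8² × π² / (2 × 0.5 × 4.22²) = 35.47.

E = 35.5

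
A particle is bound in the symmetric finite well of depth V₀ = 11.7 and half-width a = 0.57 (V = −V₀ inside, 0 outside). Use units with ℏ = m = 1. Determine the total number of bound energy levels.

N = 2

Define the well-strength parameter z₀ = (a/ℏ)√(2mV₀) = 0.57 × √(2·1·11.7) = 2.757.
A new bound state (alternating even/odd) appears each time z₀ passes a multiple of π/2, so N = ⌊2z₀/π⌋ + 1 = ⌊1.755⌋ + 1 = 2.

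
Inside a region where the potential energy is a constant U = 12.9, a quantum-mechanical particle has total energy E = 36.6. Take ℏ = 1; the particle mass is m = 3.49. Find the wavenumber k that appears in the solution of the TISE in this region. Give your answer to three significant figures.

k = 12.9

With E > U the solution is oscillatory, ψ ∝ e^{±ikx} with k = √(2m(E − U))/ℏ.
k = √(2 × 3.49 × 23.7) = 12.86.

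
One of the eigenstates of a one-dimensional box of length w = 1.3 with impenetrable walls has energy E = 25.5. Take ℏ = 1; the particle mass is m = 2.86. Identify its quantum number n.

n = 5

For an infinite well E_n = n²π²ℏ²/(2mw²), so n = (w/πℏ)√(2mE).
n = (1.3/π) × √(2 × 2.86 × 25.5) = 4.998 → n = 5.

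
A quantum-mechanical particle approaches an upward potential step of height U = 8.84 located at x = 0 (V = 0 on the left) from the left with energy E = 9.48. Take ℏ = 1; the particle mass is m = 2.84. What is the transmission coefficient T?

The wavenumbers are k₁ = √(2mE)/ℏ = 7.338 on the left and k₂ = √(2m(E − U))/ℏ = 1.907 on the right.
Continuity of ψ and ψ′ at the step yields the reflection amplitude r = (k₁ − k₂)/(k₁ + k₂) = 0.5875; thus R = |r|² = 0.3452, T = 0.6548.

T = 0.655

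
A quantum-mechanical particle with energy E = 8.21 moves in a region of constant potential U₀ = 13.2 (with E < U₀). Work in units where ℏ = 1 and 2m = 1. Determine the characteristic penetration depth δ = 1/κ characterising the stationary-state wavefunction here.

Since E < U₀ the TISE in this region is ψ'' = κ²ψ with κ = √(2m(U₀ − E))/ℏ.
κ = √(2 × 0.5 × 4.99) = 2.234. The penetration depth is δ = 1/κ = 0.448.

δ = 0.448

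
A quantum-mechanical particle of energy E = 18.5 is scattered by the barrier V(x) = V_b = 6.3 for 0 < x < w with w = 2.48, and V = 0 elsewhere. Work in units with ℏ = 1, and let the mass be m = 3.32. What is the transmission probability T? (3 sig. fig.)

E > V_b: inside the barrier k₂ = √(2m(E − V_b))/ℏ = 9.000, k₂w = 22.32.
T = [1 + V_b² sin²(k₂w) / (4E(E − V_b))]⁻¹ = 1/1.005 = 0.995.

T = 0.995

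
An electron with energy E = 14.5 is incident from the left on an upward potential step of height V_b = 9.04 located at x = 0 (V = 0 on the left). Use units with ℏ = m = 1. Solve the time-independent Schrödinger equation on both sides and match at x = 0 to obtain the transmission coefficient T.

The wavenumbers are k₁ = √(2mE)/ℏ = 5.385 on the left and k₂ = √(2m(E − V_b))/ℏ = 3.305 on the right.
Matching ψ and ψ′ at x = 0 gives r = (k₁ − k₂)/(k₁ + k₂), so R = r² = 0.05733 and T = 1 − R = 0.9427.

T = 0.943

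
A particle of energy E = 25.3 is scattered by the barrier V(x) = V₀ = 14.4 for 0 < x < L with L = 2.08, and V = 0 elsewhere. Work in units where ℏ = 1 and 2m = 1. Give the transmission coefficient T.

Above the barrier the interior wavenumber is k₂ = √(2m(E − V₀))/ℏ = 3.302, giving phase k₂L = 6.867.
Matching at both interfaces gives T⁻¹ = 1 + V₀² sin²(k₂L) / [4E(E − V₀)] = 1.057, hence T = 0.946.

T = 0.946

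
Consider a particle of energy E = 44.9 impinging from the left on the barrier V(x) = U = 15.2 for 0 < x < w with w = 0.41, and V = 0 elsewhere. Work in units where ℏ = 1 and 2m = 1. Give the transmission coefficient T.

T = 0.974

Above the barrier the interior wavenumber is k₂ = √(2m(E − U))/ℏ = 5.450, giving phase k₂w = 2.234.
T = [1 + U² sin²(k₂w) / (4E(E − U))]⁻¹ = 1/1.027 = 0.974.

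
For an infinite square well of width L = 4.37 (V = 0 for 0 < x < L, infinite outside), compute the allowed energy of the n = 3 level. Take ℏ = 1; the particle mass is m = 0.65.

Requiring ψ(0) = ψ(L) = 0 quantises k = nπ/L, hence E_n = ℏ²k²/2m = n²π²ℏ²/(2mL²).
E_3 = 3² × π² / (2 × 0.65 × 4.37²) = 3.578.

E = 3.58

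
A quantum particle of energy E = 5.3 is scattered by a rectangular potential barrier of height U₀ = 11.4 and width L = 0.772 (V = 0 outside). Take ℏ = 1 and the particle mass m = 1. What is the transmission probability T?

E < U₀: inside the barrier ψ ∝ e^{±κx} with κ = √(2m(U₀ − E))/ℏ = 3.493.
κL = 2.696, sinh(κL) = 7.380.
The exact tunnelling result is T⁻¹ = 1 + U₀² sinh²(κL) / [4E(U₀ − E)] = 55.73, so T = 0.0179.

T = 0.0179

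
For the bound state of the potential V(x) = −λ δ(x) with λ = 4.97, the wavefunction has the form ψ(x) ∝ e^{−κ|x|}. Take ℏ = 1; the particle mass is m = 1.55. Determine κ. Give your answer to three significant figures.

Integrating the TISE across x = 0 gives the cusp condition ψ'(0⁺) − ψ'(0⁻) = −(2mλ/ℏ²)ψ(0).
With ψ ∝ e^{−κ|x|} this yields −2κ = −2mλ/ℏ², so κ = mλ/ℏ² = 7.704.

κ = 7.70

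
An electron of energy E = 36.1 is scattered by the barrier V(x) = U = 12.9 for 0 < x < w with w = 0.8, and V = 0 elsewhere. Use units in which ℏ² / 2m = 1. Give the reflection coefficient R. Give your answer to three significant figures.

R = 0.0208

E > U: inside the barrier k₂ = √(2m(E − U))/ℏ = 4.817, k₂w = 3.853.
Matching at both interfaces gives T⁻¹ = 1 + U² sin²(k₂w) / [4E(E − U)] = 1.021, hence T = 0.979.
R = 1 − T = 0.0208.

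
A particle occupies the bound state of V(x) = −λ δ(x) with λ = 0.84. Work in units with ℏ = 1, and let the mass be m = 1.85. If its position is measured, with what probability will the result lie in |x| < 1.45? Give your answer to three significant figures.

P = 0.989

The normalised bound state is ψ = √κ e^{−κ|x|} with κ = mλ/ℏ² = 1.554.
P(|x| < d) = ∫_{−d}^{d} κ e^{−2κ|x|} dx = 1 − e^{−2κd} = 1 − e^{−4.507} = 0.9890.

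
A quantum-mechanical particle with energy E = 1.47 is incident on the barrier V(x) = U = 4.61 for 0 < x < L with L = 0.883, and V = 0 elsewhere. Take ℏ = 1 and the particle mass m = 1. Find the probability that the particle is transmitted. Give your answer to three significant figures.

T = 0.0409

E < U: inside the barrier ψ ∝ e^{±κx} with κ = √(2m(U − E))/ℏ = 2.506.
κL = 2.213, sinh(κL) = 4.516.
The exact tunnelling result is T⁻¹ = 1 + U² sinh²(κL) / [4E(U − E)] = 24.47, so T = 0.0409.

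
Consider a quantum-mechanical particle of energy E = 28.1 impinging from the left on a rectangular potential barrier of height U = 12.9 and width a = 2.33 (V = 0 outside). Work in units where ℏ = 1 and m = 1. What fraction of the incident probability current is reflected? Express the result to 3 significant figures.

R = 0.00740

E > U: inside the barrier k₂ = √(2m(E − U))/ℏ = 5.514, k₂a = 12.85.
T = [1 + U² sin²(k₂a) / (4E(E − U))]⁻¹ = 1/1.007 = 0.993.
R = 1 − T = 0.00740.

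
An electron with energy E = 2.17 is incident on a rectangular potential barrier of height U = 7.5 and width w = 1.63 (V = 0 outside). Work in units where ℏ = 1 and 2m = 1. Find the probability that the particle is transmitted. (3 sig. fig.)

T = 0.00177

Since E < U the interior solution is evanescent with decay constant κ = √(2m(U − E))/ℏ = 2.309.
κw = 3.763, sinh(κw) = 21.53.
Matching ψ, ψ′ at both faces gives T = [1 + U² sinh²(κw) / (4E(U − E))]⁻¹ = 1/564.6 = 0.00177.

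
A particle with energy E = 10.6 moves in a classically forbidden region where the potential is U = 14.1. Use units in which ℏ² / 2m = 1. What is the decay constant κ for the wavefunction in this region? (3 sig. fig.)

κ = 1.87

Since E < U the TISE in this region is ψ'' = κ²ψ with κ = √(2m(U − E))/ℏ.
κ = √(2 × 0.5 × 3.5) = 1.871.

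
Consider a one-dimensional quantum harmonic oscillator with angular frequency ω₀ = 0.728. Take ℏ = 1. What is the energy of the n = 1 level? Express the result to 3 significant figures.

The oscillator eigenvalues are E_n = ℏω₀(n + ½), so E_1 = 0.728 × 1.5 = 1.092.

E = 1.09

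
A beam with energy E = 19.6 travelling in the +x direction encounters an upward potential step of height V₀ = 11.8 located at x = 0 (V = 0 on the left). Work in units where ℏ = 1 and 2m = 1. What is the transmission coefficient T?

On each side the TISE gives plane waves with k = √(2m(E − V))/ℏ: k₁ = √(2·½·19.6) = 4.427, k₂ = √(2·½·7.8) = 2.793.
Matching ψ and ψ′ at x = 0 gives r = (k₁ − k₂)/(k₁ + k₂), so R = r² = 0.05124 and T = 1 − R = 0.9488.

T = 0.949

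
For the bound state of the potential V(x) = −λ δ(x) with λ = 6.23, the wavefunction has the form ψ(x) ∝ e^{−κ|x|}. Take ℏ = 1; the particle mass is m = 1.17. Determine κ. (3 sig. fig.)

Integrating the TISE across x = 0 gives the cusp condition ψ'(0⁺) − ψ'(0⁻) = −(2mλ/ℏ²)ψ(0).
With ψ ∝ e^{−κ|x|} this yields −2κ = −2mλ/ℏ², so κ = mλ/ℏ² = 7.289.

κ = 7.29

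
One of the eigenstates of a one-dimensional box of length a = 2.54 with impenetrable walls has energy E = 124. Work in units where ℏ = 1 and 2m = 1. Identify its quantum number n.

For an infinite well E_n = n²π²ℏ²/(2ma²), so n = (a/πℏ)√(2mE).
n = (2.54/π) × √(2 × 0.5 × 124) = 9.003 → n = 9.

n = 9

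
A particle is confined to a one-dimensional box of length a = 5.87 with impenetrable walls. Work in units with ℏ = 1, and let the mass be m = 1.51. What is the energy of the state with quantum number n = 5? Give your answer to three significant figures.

The infinite-well eigenfunctions ψ_n = √(2/a) sin(nπx/a) vanish at both walls, giving E_n = n²π²ℏ²/(2ma²).
E_5 = 5² × π² / (2 × 1.51 × 5.87²) = 2.371.

E = 2.37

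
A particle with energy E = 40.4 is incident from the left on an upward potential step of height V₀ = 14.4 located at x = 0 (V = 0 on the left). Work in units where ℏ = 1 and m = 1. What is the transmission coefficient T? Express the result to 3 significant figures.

The wavenumbers are k₁ = √(2mE)/ℏ = 8.989 on the left and k₂ = √(2m(E − V₀))/ℏ = 7.211 on the right.
Continuity of ψ and ψ′ at the step yields the reflection amplitude r = (k₁ − k₂)/(k₁ + k₂) = 0.1097; thus R = |r|² = 0.01204, T = 0.9880.

T = 0.988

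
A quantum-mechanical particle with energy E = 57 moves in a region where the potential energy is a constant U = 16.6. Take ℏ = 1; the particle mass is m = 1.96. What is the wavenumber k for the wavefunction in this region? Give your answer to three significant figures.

k = 12.6

With E > U the solution is oscillatory, ψ ∝ e^{±ikx} with k = √(2m(E − U))/ℏ.
k = √(2 × 1.96 × 40.4) = 12.58.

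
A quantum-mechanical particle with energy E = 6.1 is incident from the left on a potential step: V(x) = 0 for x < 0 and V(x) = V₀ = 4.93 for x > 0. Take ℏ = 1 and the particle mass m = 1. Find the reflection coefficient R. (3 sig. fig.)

R = 0.153

On each side the TISE gives plane waves with k = √(2m(E − V))/ℏ: k₁ = √(2·1·6.1) = 3.493, k₂ = √(2·1·1.17) = 1.530.
Continuity of ψ and ψ′ at the step yields the reflection amplitude r = (k₁ − k₂)/(k₁ + k₂) = 0.3909; thus R = |r|² = 0.1528, T = 0.8472.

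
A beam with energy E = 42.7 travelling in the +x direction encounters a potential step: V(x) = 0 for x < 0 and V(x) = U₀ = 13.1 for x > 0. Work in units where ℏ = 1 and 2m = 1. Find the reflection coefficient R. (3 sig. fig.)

R = 0.00834

The wavenumbers are k₁ = √(2mE)/ℏ = 6.535 on the left and k₂ = √(2m(E − U₀))/ℏ = 5.441 on the right.
Continuity of ψ and ψ′ at the step yields the reflection amplitude r = (k₁ − k₂)/(k₁ + k₂) = 0.09135; thus R = |r|² = 0.008345, T = 0.9917.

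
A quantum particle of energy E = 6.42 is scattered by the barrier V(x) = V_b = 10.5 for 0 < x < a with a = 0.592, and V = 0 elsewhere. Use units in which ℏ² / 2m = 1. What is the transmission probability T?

T = 0.296

E < V_b: inside the barrier ψ ∝ e^{±κx} with κ = √(2m(V_b − E))/ℏ = 2.020.
κa = 1.196, sinh(κa) = 1.502.
Matching ψ, ψ′ at both faces gives T = [1 + V_b² sinh²(κa) / (4E(V_b − E))]⁻¹ = 1/3.373 = 0.296.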